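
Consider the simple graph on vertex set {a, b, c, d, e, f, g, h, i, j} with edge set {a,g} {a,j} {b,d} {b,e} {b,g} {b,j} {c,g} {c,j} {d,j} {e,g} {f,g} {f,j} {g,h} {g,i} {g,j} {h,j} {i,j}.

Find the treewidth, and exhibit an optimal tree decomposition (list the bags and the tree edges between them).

Treewidth 2.
Bags: B1 = {g, i, j}  B2 = {b, g, j}  B3 = {a, g, j}  B4 = {g, h, j}  B5 = {b, e, g}  B6 = {c, g, j}  B7 = {f, g, j}  B8 = {b, d, j}
Tree: B1–B2, B2–B3, B3–B4, B2–B5, B2–B6, B1–B7, B2–B8

Every bag has size at most 3, so the width is 3 − 1 = 2 and tw(G) ≤ 2. On the other hand G contains the 3-clique {b, d, j}. A clique must lie in a single bag of any decomposition, so no decomposition can have width below 2. Hence tw(G) = 2 exactly.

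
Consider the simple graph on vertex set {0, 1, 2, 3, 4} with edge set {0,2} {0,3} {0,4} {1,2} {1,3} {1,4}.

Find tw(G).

A width-2 tree decomposition is:
Bags: B1 = {0, 1, 4}  B2 = {0, 1, 3}  B3 = {0, 1, 2}
Tree: B1–B2, B2–B3
The largest bag has 3 vertices, giving width 2; this decomposition certifies tw(G) ≤ 2. Since 1–4–0–3–1 is a cycle in G, G is not acyclic. Forests are exactly the graphs of treewidth ≤ 1, so tw(G) ≥ 2. Hence tw(G) = 2 exactly.

2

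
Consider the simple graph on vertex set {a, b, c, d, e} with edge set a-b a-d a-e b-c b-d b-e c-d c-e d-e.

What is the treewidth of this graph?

A width-3 tree decomposition is:
Bags: B1 = {b, c, d, e}  B2 = {a, b, d, e}
Tree: B1–B2
Each bag holds 4 vertices, so the decomposition has width 3, which upper-bounds the treewidth. For the lower bound, the 4 vertices {b, c, d, e} are pairwise adjacent, and any tree decomposition puts a clique entirely inside one bag — forcing width ≥ 3. Therefore the treewidth is 3.

3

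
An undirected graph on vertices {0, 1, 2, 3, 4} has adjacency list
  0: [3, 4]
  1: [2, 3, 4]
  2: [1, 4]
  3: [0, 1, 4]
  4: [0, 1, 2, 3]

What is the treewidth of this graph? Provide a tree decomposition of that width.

Each bag holds 3 vertices, so the decomposition has width 2, which upper-bounds the treewidth. For the lower bound, the 3 vertices {0, 3, 4} are pairwise adjacent, and any tree decomposition puts a clique entirely inside one bag — forcing width ≥ 2. Combining the bounds, tw(G) = 2.

Treewidth 2.
One optimal decomposition is:
Bags: B1 = {1, 3, 4}  B2 = {1, 2, 4}  B3 = {0, 3, 4}
Tree: B1–B2, B1–B3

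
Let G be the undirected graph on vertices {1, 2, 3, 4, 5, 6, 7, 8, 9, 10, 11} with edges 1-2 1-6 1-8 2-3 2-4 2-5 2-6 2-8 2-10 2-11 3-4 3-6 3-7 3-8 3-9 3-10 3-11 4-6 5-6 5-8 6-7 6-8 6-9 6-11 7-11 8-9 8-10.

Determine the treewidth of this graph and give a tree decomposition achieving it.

Every bag has size at most 4, so the width is 4 − 1 = 3 and tw(G) ≤ 3. Conversely, {2, 3, 8, 10} is a clique of size 4, and the vertices of any clique must share a bag in every tree decomposition; so some bag has ≥ 4 vertices and tw(G) ≥ 3. Combining the bounds, tw(G) = 3.

Treewidth 3.
One such decomposition:
Bags: B1 = {2, 3, 6, 11}  B2 = {2, 3, 6, 8}  B3 = {1, 2, 6, 8}  B4 = {2, 5, 6, 8}  B5 = {3, 6, 8, 9}  B6 = {3, 6, 7, 11}  B7 = {2, 3, 4, 6}  B8 = {2, 3, 8, 10}
Tree: B1–B2, B2–B3, B2–B4, B2–B5, B1–B6, B1–B7, B2–B8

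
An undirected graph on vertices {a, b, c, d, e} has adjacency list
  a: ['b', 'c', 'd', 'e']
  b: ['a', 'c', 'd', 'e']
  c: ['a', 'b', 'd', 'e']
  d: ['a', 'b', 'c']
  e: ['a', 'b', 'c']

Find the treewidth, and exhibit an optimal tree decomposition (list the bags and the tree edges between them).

Treewidth 3.
Bags: B1 = {a, b, c, d}  B2 = {a, b, c, e}
Tree: B1–B2

Every bag has size at most 4, so the width is 4 − 1 = 3 and tw(G) ≤ 3. On the other hand G contains the 4-clique {a, b, c, d}. A clique must lie in a single bag of any decomposition, so no decomposition can have width below 3. Combining the bounds, tw(G) = 3.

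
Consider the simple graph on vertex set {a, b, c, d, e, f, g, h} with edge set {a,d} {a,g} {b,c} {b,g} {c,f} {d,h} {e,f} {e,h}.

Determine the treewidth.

A width-2 tree decomposition is:
Bags: B1 = {a, d, g}  B2 = {d, g, h}  B3 = {e, g, h}  B4 = {e, f, g}  B5 = {c, f, g}  B6 = {b, c, g}
Tree: B1–B2, B2–B3, B3–B4, B4–B5, B5–B6
The largest bag has 3 vertices, giving width 2; this decomposition certifies tw(G) ≤ 2. For the lower bound, G contains the cycle g–a–d–h–e–f–c–b–g, so G is not a forest; only forests have treewidth ≤ 1, hence tw(G) ≥ 2. Combining the bounds, tw(G) = 2.

2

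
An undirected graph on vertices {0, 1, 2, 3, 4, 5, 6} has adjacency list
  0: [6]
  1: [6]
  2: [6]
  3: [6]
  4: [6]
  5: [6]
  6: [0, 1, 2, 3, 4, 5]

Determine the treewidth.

A width-1 tree decomposition is:
Bags: B1 = {1, 6}  B2 = {0, 6}  B3 = {4, 6}  B4 = {2, 6}  B5 = {3, 6}  B6 = {5, 6}
Tree: B1–B2, B1–B3, B2–B4, B1–B5, B5–B6
Each bag holds 2 vertices, so the decomposition has width 1, which upper-bounds the treewidth. Since G has at least one edge (e.g. 1–6), it is not an edgeless graph, so tw(G) ≥ 1. Combining the bounds, tw(G) = 1.

1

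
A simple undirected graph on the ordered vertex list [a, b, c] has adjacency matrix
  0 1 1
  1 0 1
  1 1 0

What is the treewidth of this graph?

2

A width-2 tree decomposition is:
Bags: B1 = {a, b, c}
Tree: (single bag)
With just one bag of size 3, the width is 3 − 1 = 2, so tw(G) ≤ 2. On the other hand G contains the 3-clique {a, b, c}. A clique must lie in a single bag of any decomposition, so no decomposition can have width below 2. The upper and lower bounds meet at 2, so that is the treewidth.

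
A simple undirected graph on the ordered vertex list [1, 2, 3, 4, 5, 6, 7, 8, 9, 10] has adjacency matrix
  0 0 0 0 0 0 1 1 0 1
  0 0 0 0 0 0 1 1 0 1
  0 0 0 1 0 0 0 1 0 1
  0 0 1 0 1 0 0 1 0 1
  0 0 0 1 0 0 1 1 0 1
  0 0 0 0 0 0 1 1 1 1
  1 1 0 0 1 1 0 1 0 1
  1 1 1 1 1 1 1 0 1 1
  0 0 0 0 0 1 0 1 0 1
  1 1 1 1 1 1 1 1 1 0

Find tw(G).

3

A width-3 tree decomposition is:
Bags: B1 = {4, 5, 8, 10}  B2 = {5, 7, 8, 10}  B3 = {6, 7, 8, 10}  B4 = {2, 7, 8, 10}  B5 = {1, 7, 8, 10}  B6 = {3, 4, 8, 10}  B7 = {6, 8, 9, 10}
Tree: B1–B2, B2–B3, B3–B4, B4–B5, B1–B6, B3–B7
Every bag has size at most 4, so the width is 4 − 1 = 3 and tw(G) ≤ 3. On the other hand G contains the 4-clique {6, 8, 9, 10}. A clique must lie in a single bag of any decomposition, so no decomposition can have width below 3. Therefore the treewidth is 3.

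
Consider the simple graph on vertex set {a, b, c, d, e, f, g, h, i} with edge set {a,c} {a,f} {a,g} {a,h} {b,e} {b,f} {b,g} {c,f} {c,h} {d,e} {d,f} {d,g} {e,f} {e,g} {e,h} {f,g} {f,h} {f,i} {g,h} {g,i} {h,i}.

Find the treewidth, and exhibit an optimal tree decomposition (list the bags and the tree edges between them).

Every bag has size at most 4, so the width is 4 − 1 = 3 and tw(G) ≤ 3. For the lower bound, the 4 vertices {d, e, f, g} are pairwise adjacent, and any tree decomposition puts a clique entirely inside one bag — forcing width ≥ 3. Hence tw(G) = 3 exactly.

Treewidth 3.
Bags: B1 = {b, e, f, g}  B2 = {e, f, g, h}  B3 = {a, f, g, h}  B4 = {a, c, f, h}  B5 = {d, e, f, g}  B6 = {f, g, h, i}
Tree: B1–B2, B2–B3, B3–B4, B1–B5, B3–B6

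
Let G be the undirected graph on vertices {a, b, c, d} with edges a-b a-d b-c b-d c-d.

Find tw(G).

A width-2 tree decomposition is:
Bags: B1 = {b, c, d}  B2 = {a, b, d}
Tree: B1–B2
The largest bag has 3 vertices, giving width 2; this decomposition certifies tw(G) ≤ 2. For the lower bound, the 3 vertices {b, c, d} are pairwise adjacent, and any tree decomposition puts a clique entirely inside one bag — forcing width ≥ 2. Hence tw(G) = 2 exactly.

2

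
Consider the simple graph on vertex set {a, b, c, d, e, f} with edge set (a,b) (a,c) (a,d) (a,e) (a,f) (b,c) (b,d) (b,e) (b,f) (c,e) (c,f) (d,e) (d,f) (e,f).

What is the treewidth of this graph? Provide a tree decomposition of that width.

Treewidth 4.
One optimal decomposition is:
Bags: B1 = {a, b, d, e, f}  B2 = {a, b, c, e, f}
Tree: B1–B2

Each bag holds 5 vertices, so the decomposition has width 4, which upper-bounds the treewidth. For the lower bound, the 5 vertices {a, b, d, e, f} are pairwise adjacent, and any tree decomposition puts a clique entirely inside one bag — forcing width ≥ 4. Hence tw(G) = 4 exactly.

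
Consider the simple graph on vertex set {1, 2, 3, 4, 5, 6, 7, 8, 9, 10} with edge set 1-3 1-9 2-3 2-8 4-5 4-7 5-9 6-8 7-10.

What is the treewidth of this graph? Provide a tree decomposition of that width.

Every bag has size at most 2, so the width is 2 − 1 = 1 and tw(G) ≤ 1. Since G has at least one edge (e.g. 10–7), it is not an edgeless graph, so tw(G) ≥ 1. Hence tw(G) = 1 exactly.

Treewidth 1.
Bags: B1 = {7, 10}  B2 = {4, 7}  B3 = {4, 5}  B4 = {5, 9}  B5 = {1, 9}  B6 = {1, 3}  B7 = {2, 3}  B8 = {2, 8}  B9 = {6, 8}
Tree: B1–B2, B2–B3, B3–B4, B4–B5, B5–B6, B6–B7, B7–B8, B8–B9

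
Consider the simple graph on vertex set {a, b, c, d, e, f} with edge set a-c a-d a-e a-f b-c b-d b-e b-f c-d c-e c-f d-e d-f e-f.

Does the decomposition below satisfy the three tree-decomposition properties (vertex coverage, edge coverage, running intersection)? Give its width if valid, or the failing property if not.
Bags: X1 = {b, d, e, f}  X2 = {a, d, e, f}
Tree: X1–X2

No — vertex c appears in no bag.

A tree decomposition must satisfy three properties: every vertex lies in some bag; for every edge, both endpoints lie together in some bag; and for every vertex, the bags containing it form a connected subtree. Here vertex c appears in no bag, so the decomposition is invalid.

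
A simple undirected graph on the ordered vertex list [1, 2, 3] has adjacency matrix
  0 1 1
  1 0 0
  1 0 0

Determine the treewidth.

1

A width-1 tree decomposition is:
Bags: B1 = {1, 3}  B2 = {1, 2}
Tree: B1–B2
Every bag has size at most 2, so the width is 2 − 1 = 1 and tw(G) ≤ 1. Since G has at least one edge (e.g. 1–3), it is not an edgeless graph, so tw(G) ≥ 1. Hence tw(G) = 1 exactly.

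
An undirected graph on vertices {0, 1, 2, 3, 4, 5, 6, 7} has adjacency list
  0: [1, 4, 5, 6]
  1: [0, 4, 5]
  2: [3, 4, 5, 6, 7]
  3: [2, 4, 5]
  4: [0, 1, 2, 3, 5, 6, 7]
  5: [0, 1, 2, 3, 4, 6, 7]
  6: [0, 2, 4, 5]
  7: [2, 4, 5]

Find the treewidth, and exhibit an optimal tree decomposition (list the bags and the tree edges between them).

Every bag has size at most 4, so the width is 4 − 1 = 3 and tw(G) ≤ 3. For the lower bound, the 4 vertices {0, 1, 4, 5} are pairwise adjacent, and any tree decomposition puts a clique entirely inside one bag — forcing width ≥ 3. The upper and lower bounds meet at 3, so that is the treewidth.

Treewidth 3.
One such decomposition:
Bags: B1 = {0, 4, 5, 6}  B2 = {0, 1, 4, 5}  B3 = {2, 4, 5, 6}  B4 = {2, 3, 4, 5}  B5 = {2, 4, 5, 7}
Tree: B1–B2, B1–B3, B3–B4, B4–B5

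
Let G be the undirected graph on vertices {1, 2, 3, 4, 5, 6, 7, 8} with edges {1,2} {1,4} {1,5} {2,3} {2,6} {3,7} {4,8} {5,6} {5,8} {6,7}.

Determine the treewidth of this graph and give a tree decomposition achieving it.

Treewidth 2.
One such decomposition:
Bags: B1 = {2, 3, 7}  B2 = {2, 6, 7}  B3 = {1, 2, 6}  B4 = {1, 5, 6}  B5 = {1, 4, 5}  B6 = {4, 5, 8}
Tree: B1–B2, B2–B3, B3–B4, B4–B5, B5–B6

The largest bag has 3 vertices, giving width 2; this decomposition certifies tw(G) ≤ 2. For the lower bound, G contains the cycle 3–7–6–2–3, so G is not a forest; only forests have treewidth ≤ 1, hence tw(G) ≥ 2. Hence tw(G) = 2 exactly.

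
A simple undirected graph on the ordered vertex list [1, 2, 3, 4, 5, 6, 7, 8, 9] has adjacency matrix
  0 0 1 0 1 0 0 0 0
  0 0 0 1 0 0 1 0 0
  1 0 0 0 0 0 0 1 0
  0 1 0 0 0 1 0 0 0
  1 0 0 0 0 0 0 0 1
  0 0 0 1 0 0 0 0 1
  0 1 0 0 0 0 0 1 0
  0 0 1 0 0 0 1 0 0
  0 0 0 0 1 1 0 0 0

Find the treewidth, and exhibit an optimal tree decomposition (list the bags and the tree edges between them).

Treewidth 2.
Bags: B1 = {1, 3, 5}  B2 = {3, 5, 9}  B3 = {3, 6, 9}  B4 = {3, 4, 6}  B5 = {2, 3, 4}  B6 = {2, 3, 7}  B7 = {3, 7, 8}
Tree: B1–B2, B2–B3, B3–B4, B4–B5, B5–B6, B6–B7

Each bag holds 3 vertices, so the decomposition has width 2, which upper-bounds the treewidth. For the lower bound, G contains the cycle 3–1–5–9–6–4–2–7–8–3, so G is not a forest; only forests have treewidth ≤ 1, hence tw(G) ≥ 2. Hence tw(G) = 2 exactly.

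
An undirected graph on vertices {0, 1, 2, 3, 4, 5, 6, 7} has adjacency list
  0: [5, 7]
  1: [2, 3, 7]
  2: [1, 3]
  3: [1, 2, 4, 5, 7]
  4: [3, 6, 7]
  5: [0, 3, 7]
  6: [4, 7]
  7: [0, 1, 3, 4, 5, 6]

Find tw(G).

2

A width-2 tree decomposition is:
Bags: B1 = {3, 4, 7}  B2 = {1, 3, 7}  B3 = {1, 2, 3}  B4 = {3, 5, 7}  B5 = {0, 5, 7}  B6 = {4, 6, 7}
Tree: B1–B2, B2–B3, B1–B4, B4–B5, B1–B6
The largest bag has 3 vertices, giving width 2; this decomposition certifies tw(G) ≤ 2. Conversely, {1, 2, 3} is a clique of size 3, and the vertices of any clique must share a bag in every tree decomposition; so some bag has ≥ 3 vertices and tw(G) ≥ 2. Hence tw(G) = 2 exactly.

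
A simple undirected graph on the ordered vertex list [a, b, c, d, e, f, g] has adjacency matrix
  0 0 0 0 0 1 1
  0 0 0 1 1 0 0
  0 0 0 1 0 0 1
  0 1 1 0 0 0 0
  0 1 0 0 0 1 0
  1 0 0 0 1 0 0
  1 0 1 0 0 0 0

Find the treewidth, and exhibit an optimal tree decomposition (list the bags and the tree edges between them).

Treewidth 2.
Bags: B1 = {b, c, d}  B2 = {b, c, g}  B3 = {a, b, g}  B4 = {a, b, f}  B5 = {b, e, f}
Tree: B1–B2, B2–B3, B3–B4, B4–B5

The largest bag has 3 vertices, giving width 2; this decomposition certifies tw(G) ≤ 2. Since b–d–c–g–a–f–e–b is a cycle in G, G is not acyclic. Forests are exactly the graphs of treewidth ≤ 1, so tw(G) ≥ 2. The upper and lower bounds meet at 2, so that is the treewidth.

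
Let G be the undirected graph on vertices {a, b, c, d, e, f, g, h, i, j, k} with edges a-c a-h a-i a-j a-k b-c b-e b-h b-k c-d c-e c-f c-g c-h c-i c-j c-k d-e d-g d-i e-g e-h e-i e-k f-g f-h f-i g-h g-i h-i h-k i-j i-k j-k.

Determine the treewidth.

A width-4 tree decomposition is:
Bags: B1 = {c, e, g, h, i}  B2 = {c, d, e, g, i}  B3 = {c, f, g, h, i}  B4 = {c, e, h, i, k}  B5 = {b, c, e, h, k}  B6 = {a, c, h, i, k}  B7 = {a, c, i, j, k}
Tree: B1–B2, B1–B3, B1–B4, B4–B5, B4–B6, B6–B7
Each bag holds 5 vertices, so the decomposition has width 4, which upper-bounds the treewidth. Conversely, {b, c, e, h, k} is a clique of size 5, and the vertices of any clique must share a bag in every tree decomposition; so some bag has ≥ 5 vertices and tw(G) ≥ 4. Combining the bounds, tw(G) = 4.

4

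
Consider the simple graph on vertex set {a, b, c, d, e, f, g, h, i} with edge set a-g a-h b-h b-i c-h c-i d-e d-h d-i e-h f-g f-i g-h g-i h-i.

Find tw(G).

2

A width-2 tree decomposition is:
Bags: B1 = {d, h, i}  B2 = {g, h, i}  B3 = {f, g, i}  B4 = {d, e, h}  B5 = {a, g, h}  B6 = {c, h, i}  B7 = {b, h, i}
Tree: B1–B2, B2–B3, B1–B4, B2–B5, B1–B6, B2–B7
The largest bag has 3 vertices, giving width 2; this decomposition certifies tw(G) ≤ 2. Conversely, {d, e, h} is a clique of size 3, and the vertices of any clique must share a bag in every tree decomposition; so some bag has ≥ 3 vertices and tw(G) ≥ 2. Therefore the treewidth is 2.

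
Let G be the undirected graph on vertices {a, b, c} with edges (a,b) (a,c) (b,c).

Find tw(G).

A width-2 tree decomposition is:
Bags: B1 = {a, b, c}
Tree: (single bag)
A single bag containing all 3 vertices is trivially a valid decomposition of width 2. On the other hand G contains the 3-clique {a, b, c}. A clique must lie in a single bag of any decomposition, so no decomposition can have width below 2. Therefore the treewidth is 2.

2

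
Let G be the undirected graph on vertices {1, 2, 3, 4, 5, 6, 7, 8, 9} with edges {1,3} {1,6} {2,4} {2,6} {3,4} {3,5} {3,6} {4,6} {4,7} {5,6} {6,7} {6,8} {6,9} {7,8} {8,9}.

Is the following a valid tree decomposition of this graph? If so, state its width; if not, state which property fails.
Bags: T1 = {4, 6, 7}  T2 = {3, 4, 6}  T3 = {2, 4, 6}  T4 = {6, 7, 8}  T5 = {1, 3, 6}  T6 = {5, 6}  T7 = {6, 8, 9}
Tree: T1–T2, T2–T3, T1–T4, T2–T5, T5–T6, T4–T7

A tree decomposition must satisfy three properties: every vertex lies in some bag; for every edge, both endpoints lie together in some bag; and for every vertex, the bags containing it form a connected subtree. Here edge (3,5) lies in no bag, so the decomposition is invalid.

No — edge (3,5) lies in no bag.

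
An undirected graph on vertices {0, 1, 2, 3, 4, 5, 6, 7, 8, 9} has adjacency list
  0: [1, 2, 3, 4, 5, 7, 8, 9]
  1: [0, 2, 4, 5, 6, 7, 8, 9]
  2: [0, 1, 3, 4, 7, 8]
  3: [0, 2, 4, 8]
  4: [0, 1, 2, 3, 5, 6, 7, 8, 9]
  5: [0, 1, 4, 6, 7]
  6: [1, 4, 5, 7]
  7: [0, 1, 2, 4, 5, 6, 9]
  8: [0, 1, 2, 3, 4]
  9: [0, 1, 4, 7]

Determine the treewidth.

A width-4 tree decomposition is:
Bags: B1 = {0, 1, 2, 4, 7}  B2 = {0, 1, 4, 7, 9}  B3 = {0, 1, 2, 4, 8}  B4 = {0, 2, 3, 4, 8}  B5 = {0, 1, 4, 5, 7}  B6 = {1, 4, 5, 6, 7}
Tree: B1–B2, B1–B3, B3–B4, B2–B5, B5–B6
Each bag holds 5 vertices, so the decomposition has width 4, which upper-bounds the treewidth. On the other hand G contains the 5-clique {0, 1, 2, 4, 8}. A clique must lie in a single bag of any decomposition, so no decomposition can have width below 4. Combining the bounds, tw(G) = 4.

4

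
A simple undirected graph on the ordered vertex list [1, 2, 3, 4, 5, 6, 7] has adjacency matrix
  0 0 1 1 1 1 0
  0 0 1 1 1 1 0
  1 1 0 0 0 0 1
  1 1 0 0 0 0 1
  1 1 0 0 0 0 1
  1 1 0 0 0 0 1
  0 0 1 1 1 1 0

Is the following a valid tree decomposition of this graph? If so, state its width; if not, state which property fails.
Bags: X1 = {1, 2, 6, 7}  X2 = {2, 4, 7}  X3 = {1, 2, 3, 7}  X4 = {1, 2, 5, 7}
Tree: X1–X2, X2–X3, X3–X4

No — edge (1,4) lies in no bag.

A tree decomposition must satisfy three properties: every vertex lies in some bag; for every edge, both endpoints lie together in some bag; and for every vertex, the bags containing it form a connected subtree. Here edge (1,4) lies in no bag, so the decomposition is invalid.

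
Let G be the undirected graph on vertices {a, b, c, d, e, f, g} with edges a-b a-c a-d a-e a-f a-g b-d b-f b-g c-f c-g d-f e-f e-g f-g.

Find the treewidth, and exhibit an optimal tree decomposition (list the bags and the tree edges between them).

Treewidth 3.
One such decomposition:
Bags: B1 = {a, c, f, g}  B2 = {a, b, f, g}  B3 = {a, b, d, f}  B4 = {a, e, f, g}
Tree: B1–B2, B2–B3, B1–B4

Every bag has size at most 4, so the width is 4 − 1 = 3 and tw(G) ≤ 3. For the lower bound, the 4 vertices {a, b, d, f} are pairwise adjacent, and any tree decomposition puts a clique entirely inside one bag — forcing width ≥ 3. Combining the bounds, tw(G) = 3.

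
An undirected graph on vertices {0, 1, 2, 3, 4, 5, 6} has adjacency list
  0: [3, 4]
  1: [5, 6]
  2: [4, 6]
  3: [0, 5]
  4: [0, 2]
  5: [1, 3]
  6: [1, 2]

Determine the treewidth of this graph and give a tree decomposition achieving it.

Each bag holds 3 vertices, so the decomposition has width 2, which upper-bounds the treewidth. Since 3–0–4–2–6–1–5–3 is a cycle in G, G is not acyclic. Forests are exactly the graphs of treewidth ≤ 1, so tw(G) ≥ 2. Combining the bounds, tw(G) = 2.

Treewidth 2.
One optimal decomposition is:
Bags: B1 = {0, 3, 4}  B2 = {2, 3, 4}  B3 = {2, 3, 6}  B4 = {1, 3, 6}  B5 = {1, 3, 5}
Tree: B1–B2, B2–B3, B3–B4, B4–B5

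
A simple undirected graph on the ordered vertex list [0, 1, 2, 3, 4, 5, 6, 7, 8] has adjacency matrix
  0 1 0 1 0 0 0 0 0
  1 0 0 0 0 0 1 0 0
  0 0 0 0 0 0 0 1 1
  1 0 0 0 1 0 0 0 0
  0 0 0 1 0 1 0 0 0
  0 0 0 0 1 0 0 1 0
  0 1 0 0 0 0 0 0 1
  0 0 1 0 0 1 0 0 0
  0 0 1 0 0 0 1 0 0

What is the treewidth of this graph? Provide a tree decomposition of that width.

Treewidth 2.
Bags: B1 = {0, 1, 3}  B2 = {1, 3, 4}  B3 = {1, 4, 5}  B4 = {1, 5, 7}  B5 = {1, 2, 7}  B6 = {1, 2, 8}  B7 = {1, 6, 8}
Tree: B1–B2, B2–B3, B3–B4, B4–B5, B5–B6, B6–B7

The largest bag has 3 vertices, giving width 2; this decomposition certifies tw(G) ≤ 2. Since 1–0–3–4–5–7–2–8–6–1 is a cycle in G, G is not acyclic. Forests are exactly the graphs of treewidth ≤ 1, so tw(G) ≥ 2. Therefore the treewidth is 2.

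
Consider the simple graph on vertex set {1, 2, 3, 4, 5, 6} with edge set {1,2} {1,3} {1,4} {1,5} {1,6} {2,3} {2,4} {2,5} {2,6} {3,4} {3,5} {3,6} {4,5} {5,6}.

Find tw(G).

4

A width-4 tree decomposition is:
Bags: B1 = {1, 2, 3, 4, 5}  B2 = {1, 2, 3, 5, 6}
Tree: B1–B2
Every bag has size at most 5, so the width is 5 − 1 = 4 and tw(G) ≤ 4. On the other hand G contains the 5-clique {1, 2, 3, 4, 5}. A clique must lie in a single bag of any decomposition, so no decomposition can have width below 4. The upper and lower bounds meet at 4, so that is the treewidth.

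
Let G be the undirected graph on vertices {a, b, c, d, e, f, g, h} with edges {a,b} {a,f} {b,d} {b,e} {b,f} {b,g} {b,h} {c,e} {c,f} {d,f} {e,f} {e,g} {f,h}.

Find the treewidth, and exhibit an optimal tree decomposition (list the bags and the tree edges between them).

The largest bag has 3 vertices, giving width 2; this decomposition certifies tw(G) ≤ 2. Conversely, {b, e, g} is a clique of size 3, and the vertices of any clique must share a bag in every tree decomposition; so some bag has ≥ 3 vertices and tw(G) ≥ 2. Therefore the treewidth is 2.

Treewidth 2.
One such decomposition:
Bags: B1 = {b, f, h}  B2 = {b, e, f}  B3 = {c, e, f}  B4 = {a, b, f}  B5 = {b, e, g}  B6 = {b, d, f}
Tree: B1–B2, B2–B3, B1–B4, B2–B5, B4–B6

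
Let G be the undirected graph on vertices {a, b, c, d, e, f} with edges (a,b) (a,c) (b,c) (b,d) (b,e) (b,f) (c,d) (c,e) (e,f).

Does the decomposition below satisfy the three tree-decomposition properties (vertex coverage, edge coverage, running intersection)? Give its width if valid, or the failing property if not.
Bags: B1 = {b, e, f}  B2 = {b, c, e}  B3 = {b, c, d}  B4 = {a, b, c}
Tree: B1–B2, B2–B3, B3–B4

Yes; width 2.

Every vertex of G appears in some bag (union = {a, b, c, d, e, f}); every edge is covered by a bag; and for each vertex v the set of bags containing v is connected in the bag tree. The decomposition is therefore valid. The largest bag has 3 vertices, so the width is 2.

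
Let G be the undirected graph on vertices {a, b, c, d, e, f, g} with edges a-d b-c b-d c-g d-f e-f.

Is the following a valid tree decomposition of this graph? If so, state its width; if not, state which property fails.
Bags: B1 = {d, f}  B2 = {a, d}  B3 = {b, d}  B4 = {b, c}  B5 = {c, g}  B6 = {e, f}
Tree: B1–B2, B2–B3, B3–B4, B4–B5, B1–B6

Yes; width 1.

Vertex coverage: the bags together contain {a, b, c, d, e, f, g}, the full vertex set. Edge coverage: each edge of G has both endpoints in at least one bag. Running intersection: for every vertex, the bags containing it form a connected subtree. All three properties hold, so this is a valid tree decomposition of width max|bag| − 1 = 1, and hence tw(G) ≤ 1.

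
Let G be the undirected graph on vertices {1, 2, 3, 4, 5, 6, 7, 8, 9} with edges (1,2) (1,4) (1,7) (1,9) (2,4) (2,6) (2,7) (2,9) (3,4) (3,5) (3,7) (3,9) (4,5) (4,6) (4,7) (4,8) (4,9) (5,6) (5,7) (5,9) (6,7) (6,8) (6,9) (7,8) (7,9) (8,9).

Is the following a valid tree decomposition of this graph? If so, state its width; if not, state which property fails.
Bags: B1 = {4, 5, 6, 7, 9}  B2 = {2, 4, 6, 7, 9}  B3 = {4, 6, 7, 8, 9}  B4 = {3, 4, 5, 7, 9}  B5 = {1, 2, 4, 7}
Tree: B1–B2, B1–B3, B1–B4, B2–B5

No — edge (9,1) lies in no bag.

A tree decomposition must satisfy three properties: every vertex lies in some bag; for every edge, both endpoints lie together in some bag; and for every vertex, the bags containing it form a connected subtree. Here edge (9,1) lies in no bag, so the decomposition is invalid.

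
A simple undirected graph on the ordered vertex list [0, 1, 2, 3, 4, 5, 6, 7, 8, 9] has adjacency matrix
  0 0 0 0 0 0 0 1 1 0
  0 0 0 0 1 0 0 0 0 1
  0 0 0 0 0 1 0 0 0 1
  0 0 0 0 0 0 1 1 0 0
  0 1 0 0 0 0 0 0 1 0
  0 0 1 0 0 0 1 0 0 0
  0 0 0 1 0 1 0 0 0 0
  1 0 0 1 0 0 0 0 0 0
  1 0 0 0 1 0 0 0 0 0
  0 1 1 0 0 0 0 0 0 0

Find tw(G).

2

A width-2 tree decomposition is:
Bags: B1 = {0, 3, 7}  B2 = {0, 3, 8}  B3 = {3, 4, 8}  B4 = {1, 3, 4}  B5 = {1, 3, 9}  B6 = {2, 3, 9}  B7 = {2, 3, 5}  B8 = {3, 5, 6}
Tree: B1–B2, B2–B3, B3–B4, B4–B5, B5–B6, B6–B7, B7–B8
Each bag holds 3 vertices, so the decomposition has width 2, which upper-bounds the treewidth. Since 3–7–0–8–4–1–9–2–5–6–3 is a cycle in G, G is not acyclic. Forests are exactly the graphs of treewidth ≤ 1, so tw(G) ≥ 2. The upper and lower bounds meet at 2, so that is the treewidth.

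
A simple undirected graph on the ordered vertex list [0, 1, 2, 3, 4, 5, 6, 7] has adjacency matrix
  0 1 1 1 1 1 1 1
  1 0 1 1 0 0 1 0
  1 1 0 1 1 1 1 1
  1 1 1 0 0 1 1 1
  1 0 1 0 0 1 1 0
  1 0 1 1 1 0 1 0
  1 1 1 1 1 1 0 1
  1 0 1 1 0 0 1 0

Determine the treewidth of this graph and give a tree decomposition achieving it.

Treewidth 4.
Bags: B1 = {0, 2, 3, 5, 6}  B2 = {0, 1, 2, 3, 6}  B3 = {0, 2, 3, 6, 7}  B4 = {0, 2, 4, 5, 6}
Tree: B1–B2, B2–B3, B1–B4

The largest bag has 5 vertices, giving width 4; this decomposition certifies tw(G) ≤ 4. On the other hand G contains the 5-clique {0, 1, 2, 3, 6}. A clique must lie in a single bag of any decomposition, so no decomposition can have width below 4. Combining the bounds, tw(G) = 4.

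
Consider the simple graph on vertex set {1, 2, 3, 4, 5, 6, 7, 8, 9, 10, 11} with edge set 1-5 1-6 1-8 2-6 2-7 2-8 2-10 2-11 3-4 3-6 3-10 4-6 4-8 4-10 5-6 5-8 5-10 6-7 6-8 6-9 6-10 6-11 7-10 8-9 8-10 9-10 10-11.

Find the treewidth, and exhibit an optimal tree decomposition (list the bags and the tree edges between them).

Every bag has size at most 4, so the width is 4 − 1 = 3 and tw(G) ≤ 3. On the other hand G contains the 4-clique {1, 5, 6, 8}. A clique must lie in a single bag of any decomposition, so no decomposition can have width below 3. The upper and lower bounds meet at 3, so that is the treewidth.

Treewidth 3.
One optimal decomposition is:
Bags: B1 = {2, 6, 8, 10}  B2 = {2, 6, 7, 10}  B3 = {4, 6, 8, 10}  B4 = {5, 6, 8, 10}  B5 = {6, 8, 9, 10}  B6 = {1, 5, 6, 8}  B7 = {2, 6, 10, 11}  B8 = {3, 4, 6, 10}
Tree: B1–B2, B1–B3, B1–B4, B1–B5, B4–B6, B1–B7, B3–B8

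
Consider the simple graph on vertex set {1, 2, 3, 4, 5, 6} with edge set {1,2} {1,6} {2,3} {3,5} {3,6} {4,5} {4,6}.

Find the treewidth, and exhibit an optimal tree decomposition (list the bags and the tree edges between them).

Each bag holds 3 vertices, so the decomposition has width 2, which upper-bounds the treewidth. The edges 5–4–6–3–5 form a cycle, so G is not a tree and its treewidth is at least 2. Therefore the treewidth is 2.

Treewidth 2.
One optimal decomposition is:
Bags: B1 = {3, 4, 5}  B2 = {3, 4, 6}  B3 = {2, 3, 6}  B4 = {1, 2, 6}
Tree: B1–B2, B2–B3, B3–B4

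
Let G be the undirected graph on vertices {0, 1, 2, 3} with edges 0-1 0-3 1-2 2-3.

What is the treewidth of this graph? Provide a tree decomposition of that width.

Each bag holds 3 vertices, so the decomposition has width 2, which upper-bounds the treewidth. Since 0–3–2–1–0 is a cycle in G, G is not acyclic. Forests are exactly the graphs of treewidth ≤ 1, so tw(G) ≥ 2. The upper and lower bounds meet at 2, so that is the treewidth.

Treewidth 2.
One such decomposition:
Bags: B1 = {0, 2, 3}  B2 = {0, 1, 2}
Tree: B1–B2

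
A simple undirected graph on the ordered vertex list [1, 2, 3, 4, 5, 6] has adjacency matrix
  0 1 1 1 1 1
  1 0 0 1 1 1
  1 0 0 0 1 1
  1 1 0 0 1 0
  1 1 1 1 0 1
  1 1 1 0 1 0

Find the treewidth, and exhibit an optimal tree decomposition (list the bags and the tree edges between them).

Every bag has size at most 4, so the width is 4 − 1 = 3 and tw(G) ≤ 3. Conversely, {1, 2, 4, 5} is a clique of size 4, and the vertices of any clique must share a bag in every tree decomposition; so some bag has ≥ 4 vertices and tw(G) ≥ 3. Combining the bounds, tw(G) = 3.

Treewidth 3.
Bags: B1 = {1, 2, 5, 6}  B2 = {1, 2, 4, 5}  B3 = {1, 3, 5, 6}
Tree: B1–B2, B1–B3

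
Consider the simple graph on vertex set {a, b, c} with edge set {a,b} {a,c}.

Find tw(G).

1

A width-1 tree decomposition is:
Bags: B1 = {a, b}  B2 = {a, c}
Tree: B1–B2
Each bag holds 2 vertices, so the decomposition has width 1, which upper-bounds the treewidth. G has an edge, so its treewidth is at least 1. The upper and lower bounds meet at 1, so that is the treewidth.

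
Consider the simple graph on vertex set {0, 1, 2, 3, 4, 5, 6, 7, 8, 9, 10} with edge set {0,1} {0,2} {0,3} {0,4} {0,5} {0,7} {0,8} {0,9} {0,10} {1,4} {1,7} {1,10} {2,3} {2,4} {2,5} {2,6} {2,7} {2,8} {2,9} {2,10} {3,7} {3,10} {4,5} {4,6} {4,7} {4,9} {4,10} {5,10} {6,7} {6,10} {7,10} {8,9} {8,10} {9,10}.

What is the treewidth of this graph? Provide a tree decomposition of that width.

Each bag holds 5 vertices, so the decomposition has width 4, which upper-bounds the treewidth. Conversely, {0, 1, 4, 7, 10} is a clique of size 5, and the vertices of any clique must share a bag in every tree decomposition; so some bag has ≥ 5 vertices and tw(G) ≥ 4. Hence tw(G) = 4 exactly.

Treewidth 4.
One such decomposition:
Bags: B1 = {0, 2, 4, 9, 10}  B2 = {0, 2, 4, 7, 10}  B3 = {0, 1, 4, 7, 10}  B4 = {2, 4, 6, 7, 10}  B5 = {0, 2, 4, 5, 10}  B6 = {0, 2, 8, 9, 10}  B7 = {0, 2, 3, 7, 10}
Tree: B1–B2, B2–B3, B2–B4, B2–B5, B1–B6, B2–B7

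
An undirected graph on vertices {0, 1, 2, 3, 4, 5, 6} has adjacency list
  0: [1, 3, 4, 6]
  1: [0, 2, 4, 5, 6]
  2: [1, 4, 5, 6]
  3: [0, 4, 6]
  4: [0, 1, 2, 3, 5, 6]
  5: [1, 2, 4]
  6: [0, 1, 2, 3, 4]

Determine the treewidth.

A width-3 tree decomposition is:
Bags: B1 = {0, 1, 4, 6}  B2 = {0, 3, 4, 6}  B3 = {1, 2, 4, 6}  B4 = {1, 2, 4, 5}
Tree: B1–B2, B1–B3, B3–B4
The largest bag has 4 vertices, giving width 3; this decomposition certifies tw(G) ≤ 3. On the other hand G contains the 4-clique {0, 1, 4, 6}. A clique must lie in a single bag of any decomposition, so no decomposition can have width below 3. The upper and lower bounds meet at 3, so that is the treewidth.

3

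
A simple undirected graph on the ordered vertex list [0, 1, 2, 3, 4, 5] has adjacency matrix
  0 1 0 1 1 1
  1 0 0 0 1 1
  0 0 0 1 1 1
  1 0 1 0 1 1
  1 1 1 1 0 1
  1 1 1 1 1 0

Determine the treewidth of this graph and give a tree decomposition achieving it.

Every bag has size at most 4, so the width is 4 − 1 = 3 and tw(G) ≤ 3. For the lower bound, the 4 vertices {0, 1, 4, 5} are pairwise adjacent, and any tree decomposition puts a clique entirely inside one bag — forcing width ≥ 3. The upper and lower bounds meet at 3, so that is the treewidth.

Treewidth 3.
Bags: B1 = {2, 3, 4, 5}  B2 = {0, 3, 4, 5}  B3 = {0, 1, 4, 5}
Tree: B1–B2, B2–B3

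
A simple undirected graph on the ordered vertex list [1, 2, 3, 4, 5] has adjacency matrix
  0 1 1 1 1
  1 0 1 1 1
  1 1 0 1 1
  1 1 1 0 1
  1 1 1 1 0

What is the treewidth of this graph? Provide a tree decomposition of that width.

Treewidth 4.
One such decomposition:
Bags: B1 = {1, 2, 3, 4, 5}
Tree: (single bag)

A single bag containing all 5 vertices is trivially a valid decomposition of width 4. Conversely, {1, 2, 3, 4, 5} is a clique of size 5, and the vertices of any clique must share a bag in every tree decomposition; so some bag has ≥ 5 vertices and tw(G) ≥ 4. Therefore the treewidth is 4.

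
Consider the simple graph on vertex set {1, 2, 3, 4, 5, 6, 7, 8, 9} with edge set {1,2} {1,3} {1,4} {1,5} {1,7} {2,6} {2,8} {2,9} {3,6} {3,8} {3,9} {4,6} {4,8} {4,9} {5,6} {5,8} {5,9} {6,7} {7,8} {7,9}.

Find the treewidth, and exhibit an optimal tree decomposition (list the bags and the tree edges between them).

Treewidth 4.
One such decomposition:
Bags: B1 = {1, 2, 6, 8, 9}  B2 = {1, 4, 6, 8, 9}  B3 = {1, 6, 7, 8, 9}  B4 = {1, 3, 6, 8, 9}  B5 = {1, 5, 6, 8, 9}
Tree: B1–B2, B2–B3, B3–B4, B4–B5

Each bag holds 5 vertices, so the decomposition has width 4, which upper-bounds the treewidth. For the lower bound: the 5 vertex sets {2,8}, {1,4}, {6,7}, {9}, {3} are disjoint, each induces a connected subgraph, and every pair is joined by at least one edge of G. Contracting each set to a single vertex therefore yields K_{5} as a minor, and since treewidth is minor-monotone, tw(G) ≥ tw(K_{5}) = 4. The upper and lower bounds meet at 4, so that is the treewidth.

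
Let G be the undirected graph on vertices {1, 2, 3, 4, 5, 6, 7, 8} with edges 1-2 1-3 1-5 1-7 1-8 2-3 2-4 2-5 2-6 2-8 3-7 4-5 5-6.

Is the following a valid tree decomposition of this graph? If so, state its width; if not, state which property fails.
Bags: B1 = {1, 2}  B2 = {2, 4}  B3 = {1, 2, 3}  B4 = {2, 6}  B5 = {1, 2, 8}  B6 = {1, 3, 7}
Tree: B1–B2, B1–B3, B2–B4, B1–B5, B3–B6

No — vertex 5 appears in no bag.

A tree decomposition must satisfy three properties: every vertex lies in some bag; for every edge, both endpoints lie together in some bag; and for every vertex, the bags containing it form a connected subtree. Here vertex 5 appears in no bag, so the decomposition is invalid.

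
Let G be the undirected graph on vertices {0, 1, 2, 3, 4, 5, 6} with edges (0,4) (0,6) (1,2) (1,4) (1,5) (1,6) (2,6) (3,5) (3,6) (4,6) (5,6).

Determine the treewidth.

2

A width-2 tree decomposition is:
Bags: B1 = {1, 4, 6}  B2 = {1, 5, 6}  B3 = {3, 5, 6}  B4 = {1, 2, 6}  B5 = {0, 4, 6}
Tree: B1–B2, B2–B3, B1–B4, B1–B5
The largest bag has 3 vertices, giving width 2; this decomposition certifies tw(G) ≤ 2. On the other hand G contains the 3-clique {0, 4, 6}. A clique must lie in a single bag of any decomposition, so no decomposition can have width below 2. Therefore the treewidth is 2.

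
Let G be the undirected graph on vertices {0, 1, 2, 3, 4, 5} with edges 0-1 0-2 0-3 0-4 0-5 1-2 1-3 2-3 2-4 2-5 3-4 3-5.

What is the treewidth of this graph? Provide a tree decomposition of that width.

Each bag holds 4 vertices, so the decomposition has width 3, which upper-bounds the treewidth. On the other hand G contains the 4-clique {0, 1, 2, 3}. A clique must lie in a single bag of any decomposition, so no decomposition can have width below 3. Therefore the treewidth is 3.

Treewidth 3.
Bags: B1 = {0, 2, 3, 4}  B2 = {0, 1, 2, 3}  B3 = {0, 2, 3, 5}
Tree: B1–B2, B2–B3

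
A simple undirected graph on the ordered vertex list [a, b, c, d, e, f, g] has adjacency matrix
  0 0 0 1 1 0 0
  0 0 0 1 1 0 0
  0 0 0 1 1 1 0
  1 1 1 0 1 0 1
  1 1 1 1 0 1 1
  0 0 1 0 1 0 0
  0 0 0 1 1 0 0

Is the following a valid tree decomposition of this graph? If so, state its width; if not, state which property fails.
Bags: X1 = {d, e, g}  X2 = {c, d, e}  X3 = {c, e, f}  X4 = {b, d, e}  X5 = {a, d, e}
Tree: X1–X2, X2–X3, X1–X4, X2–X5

Every vertex of G appears in some bag (union = {a, b, c, d, e, f, g}); every edge is covered by a bag; and for each vertex v the set of bags containing v is connected in the bag tree. The decomposition is therefore valid. The largest bag has 3 vertices, so the width is 2.

Yes; width 2.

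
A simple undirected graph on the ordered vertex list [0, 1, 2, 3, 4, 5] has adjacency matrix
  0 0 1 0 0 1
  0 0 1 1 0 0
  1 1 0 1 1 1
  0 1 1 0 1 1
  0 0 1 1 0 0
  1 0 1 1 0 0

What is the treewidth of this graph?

2

A width-2 tree decomposition is:
Bags: B1 = {2, 3, 5}  B2 = {2, 3, 4}  B3 = {1, 2, 3}  B4 = {0, 2, 5}
Tree: B1–B2, B1–B3, B1–B4
The largest bag has 3 vertices, giving width 2; this decomposition certifies tw(G) ≤ 2. On the other hand G contains the 3-clique {0, 2, 5}. A clique must lie in a single bag of any decomposition, so no decomposition can have width below 2. Combining the bounds, tw(G) = 2.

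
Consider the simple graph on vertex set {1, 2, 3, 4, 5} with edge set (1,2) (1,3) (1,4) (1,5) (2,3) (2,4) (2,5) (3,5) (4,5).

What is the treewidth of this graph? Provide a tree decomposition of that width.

Treewidth 3.
One optimal decomposition is:
Bags: B1 = {1, 2, 4, 5}  B2 = {1, 2, 3, 5}
Tree: B1–B2

Each bag holds 4 vertices, so the decomposition has width 3, which upper-bounds the treewidth. Conversely, {1, 2, 3, 5} is a clique of size 4, and the vertices of any clique must share a bag in every tree decomposition; so some bag has ≥ 4 vertices and tw(G) ≥ 3. Combining the bounds, tw(G) = 3.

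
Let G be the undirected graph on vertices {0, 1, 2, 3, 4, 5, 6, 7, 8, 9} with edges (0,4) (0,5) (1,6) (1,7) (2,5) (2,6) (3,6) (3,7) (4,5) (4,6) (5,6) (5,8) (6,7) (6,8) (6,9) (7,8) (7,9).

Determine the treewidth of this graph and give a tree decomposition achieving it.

Treewidth 2.
One optimal decomposition is:
Bags: B1 = {6, 7, 8}  B2 = {5, 6, 8}  B3 = {3, 6, 7}  B4 = {6, 7, 9}  B5 = {2, 5, 6}  B6 = {4, 5, 6}  B7 = {1, 6, 7}  B8 = {0, 4, 5}
Tree: B1–B2, B1–B3, B3–B4, B2–B5, B2–B6, B1–B7, B6–B8

Every bag has size at most 3, so the width is 3 − 1 = 2 and tw(G) ≤ 2. On the other hand G contains the 3-clique {0, 4, 5}. A clique must lie in a single bag of any decomposition, so no decomposition can have width below 2. Therefore the treewidth is 2.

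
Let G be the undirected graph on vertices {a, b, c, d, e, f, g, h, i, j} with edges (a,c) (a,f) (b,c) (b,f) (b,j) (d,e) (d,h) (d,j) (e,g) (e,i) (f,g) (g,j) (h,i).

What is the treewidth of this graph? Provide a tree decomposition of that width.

Each bag holds 3 vertices, so the decomposition has width 2, which upper-bounds the treewidth. For the lower bound, G contains the cycle c–a–f–b–c, so G is not a forest; only forests have treewidth ≤ 1, hence tw(G) ≥ 2. Hence tw(G) = 2 exactly.

Treewidth 2.
Bags: B1 = {a, b, c}  B2 = {a, b, f}  B3 = {b, f, j}  B4 = {f, g, j}  B5 = {d, g, j}  B6 = {d, e, g}  B7 = {d, e, h}  B8 = {e, h, i}
Tree: B1–B2, B2–B3, B3–B4, B4–B5, B5–B6, B6–B7, B7–B8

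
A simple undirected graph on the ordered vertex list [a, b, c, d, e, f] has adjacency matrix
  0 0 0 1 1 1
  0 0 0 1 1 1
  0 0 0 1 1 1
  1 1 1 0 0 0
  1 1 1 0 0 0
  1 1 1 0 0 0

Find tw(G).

3

A width-3 tree decomposition is:
Bags: B1 = {b, d, e, f}  B2 = {c, d, e, f}  B3 = {a, d, e, f}
Tree: B1–B2, B2–B3
The largest bag has 4 vertices, giving width 3; this decomposition certifies tw(G) ≤ 3. For the lower bound: the 4 vertex sets {b,e}, {c,d}, {f}, {a} are disjoint, each induces a connected subgraph, and every pair is joined by at least one edge of G. Contracting each set to a single vertex therefore yields K_{4} as a minor, and since treewidth is minor-monotone, tw(G) ≥ tw(K_{4}) = 3. The upper and lower bounds meet at 3, so that is the treewidth.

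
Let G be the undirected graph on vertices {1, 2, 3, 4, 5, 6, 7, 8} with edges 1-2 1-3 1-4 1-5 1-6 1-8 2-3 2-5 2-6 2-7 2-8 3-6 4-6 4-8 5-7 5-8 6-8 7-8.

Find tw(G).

3

A width-3 tree decomposition is:
Bags: B1 = {1, 4, 6, 8}  B2 = {1, 2, 6, 8}  B3 = {1, 2, 3, 6}  B4 = {1, 2, 5, 8}  B5 = {2, 5, 7, 8}
Tree: B1–B2, B2–B3, B2–B4, B4–B5
Each bag holds 4 vertices, so the decomposition has width 3, which upper-bounds the treewidth. Conversely, {1, 2, 5, 8} is a clique of size 4, and the vertices of any clique must share a bag in every tree decomposition; so some bag has ≥ 4 vertices and tw(G) ≥ 3. Hence tw(G) = 3 exactly.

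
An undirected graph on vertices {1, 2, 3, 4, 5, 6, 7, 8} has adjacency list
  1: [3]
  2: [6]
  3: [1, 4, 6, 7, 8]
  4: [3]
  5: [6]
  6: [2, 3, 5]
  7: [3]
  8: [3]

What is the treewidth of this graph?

1

A width-1 tree decomposition is:
Bags: B1 = {3, 7}  B2 = {1, 3}  B3 = {3, 6}  B4 = {5, 6}  B5 = {3, 8}  B6 = {2, 6}  B7 = {3, 4}
Tree: B1–B2, B2–B3, B3–B4, B3–B5, B4–B6, B1–B7
Every bag has size at most 2, so the width is 2 − 1 = 1 and tw(G) ≤ 1. Since G has at least one edge (e.g. 3–7), it is not an edgeless graph, so tw(G) ≥ 1. Combining the bounds, tw(G) = 1.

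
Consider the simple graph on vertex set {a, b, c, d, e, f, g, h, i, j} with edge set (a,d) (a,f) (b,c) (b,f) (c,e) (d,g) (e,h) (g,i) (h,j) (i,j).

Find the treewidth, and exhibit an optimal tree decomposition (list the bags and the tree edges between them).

Treewidth 2.
One such decomposition:
Bags: B1 = {b, c, f}  B2 = {a, c, f}  B3 = {a, c, d}  B4 = {c, d, g}  B5 = {c, g, i}  B6 = {c, i, j}  B7 = {c, h, j}  B8 = {c, e, h}
Tree: B1–B2, B2–B3, B3–B4, B4–B5, B5–B6, B6–B7, B7–B8

Every bag has size at most 3, so the width is 3 − 1 = 2 and tw(G) ≤ 2. The edges c–b–f–a–d–g–i–j–h–e–c form a cycle, so G is not a tree and its treewidth is at least 2. The upper and lower bounds meet at 2, so that is the treewidth.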